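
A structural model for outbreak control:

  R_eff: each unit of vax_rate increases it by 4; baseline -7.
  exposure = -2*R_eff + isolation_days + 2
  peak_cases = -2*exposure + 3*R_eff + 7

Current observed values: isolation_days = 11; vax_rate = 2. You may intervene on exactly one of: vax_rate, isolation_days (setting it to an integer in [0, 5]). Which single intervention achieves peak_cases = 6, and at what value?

set isolation_days = 2

Intervening on vax_rate: peak_cases = 28*vax_rate - 68. Reaching 6 requires vax_rate = 37/14, not an integer.
Intervening on isolation_days: with other inputs at their observed values, peak_cases = -2*isolation_days + 10. Solving for 6 gives isolation_days = 2, within [0, 5].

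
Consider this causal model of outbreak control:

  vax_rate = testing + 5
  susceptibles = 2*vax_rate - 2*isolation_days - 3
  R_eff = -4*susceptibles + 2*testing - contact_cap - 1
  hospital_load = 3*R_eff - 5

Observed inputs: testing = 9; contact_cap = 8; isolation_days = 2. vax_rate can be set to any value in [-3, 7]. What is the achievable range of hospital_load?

Intervening on vax_rate fixes its value directly, overriding its dependence on testing.
Substituting into the susceptibles equation gives susceptibles = 2*vax_rate - 7.
Substituting into the R_eff equation gives R_eff = -8*vax_rate + 37.
hospital_load becomes -24*vax_rate + 106.
Linear in vax_rate, so extremes are at the endpoints: vax_rate = -3 gives hospital_load = 178; vax_rate = 7 gives hospital_load = -62.

-62 to 178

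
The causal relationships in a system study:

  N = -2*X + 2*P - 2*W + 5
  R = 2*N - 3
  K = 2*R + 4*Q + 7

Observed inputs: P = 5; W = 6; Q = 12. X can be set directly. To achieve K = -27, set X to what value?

Substituting into the N equation gives N = -2*X + 3.
Substituting into the R equation gives R = -4*X + 3.
K becomes -8*X + 61.
Solve -8*X + 61 = -27: X = (-27 - 61) / -8 = 11.

X = 11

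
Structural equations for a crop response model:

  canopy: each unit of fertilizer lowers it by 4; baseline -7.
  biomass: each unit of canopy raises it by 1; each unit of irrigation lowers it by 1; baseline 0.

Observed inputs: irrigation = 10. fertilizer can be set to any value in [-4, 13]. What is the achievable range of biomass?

-69 to -1

Substituting into the biomass equation gives biomass = -4*fertilizer - 17.
Linear in fertilizer, so extremes are at the endpoints: fertilizer = -4 gives biomass = -1; fertilizer = 13 gives biomass = -69.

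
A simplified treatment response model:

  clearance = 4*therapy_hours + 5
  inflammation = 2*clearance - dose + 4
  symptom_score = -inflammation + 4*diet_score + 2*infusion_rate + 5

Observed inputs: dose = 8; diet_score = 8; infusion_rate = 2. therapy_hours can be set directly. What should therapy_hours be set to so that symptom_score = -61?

Substituting into the inflammation equation gives inflammation = 8*therapy_hours + 6.
This gives symptom_score = -8*therapy_hours + 35.
Solve -8*therapy_hours + 35 = -61: therapy_hours = (-61 - 35) / -8 = 12.

therapy_hours = 12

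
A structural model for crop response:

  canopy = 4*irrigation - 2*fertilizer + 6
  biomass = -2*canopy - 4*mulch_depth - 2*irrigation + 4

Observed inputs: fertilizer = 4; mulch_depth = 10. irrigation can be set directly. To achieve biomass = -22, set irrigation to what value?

irrigation = -1

Substituting into the canopy equation gives canopy = 4*irrigation - 2.
Substituting into the biomass equation gives biomass = -10*irrigation - 32.
Solve -10*irrigation - 32 = -22: irrigation = (-22 + 32) / -10 = -1.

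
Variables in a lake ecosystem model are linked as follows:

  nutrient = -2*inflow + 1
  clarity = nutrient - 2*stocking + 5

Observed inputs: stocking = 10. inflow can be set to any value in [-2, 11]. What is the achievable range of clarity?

-36 to -10

Substituting into the clarity equation gives clarity = -2*inflow - 14.
Linear in inflow, so extremes are at the endpoints: inflow = -2 gives clarity = -10; inflow = 11 gives clarity = -36.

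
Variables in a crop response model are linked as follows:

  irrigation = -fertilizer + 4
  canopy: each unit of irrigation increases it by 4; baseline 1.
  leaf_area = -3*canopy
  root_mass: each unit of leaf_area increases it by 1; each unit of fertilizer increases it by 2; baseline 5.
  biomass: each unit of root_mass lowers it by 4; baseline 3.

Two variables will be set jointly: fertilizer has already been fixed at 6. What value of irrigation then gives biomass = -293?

With fertilizer held at 6:
Intervening on irrigation fixes its value directly, overriding its dependence on fertilizer.
Substituting into the leaf_area equation gives leaf_area = -12*irrigation - 3.
Substituting into the root_mass equation gives root_mass = -12*irrigation + 14.
So biomass = 48*irrigation - 53.
Solve 48*irrigation - 53 = -293: irrigation = (-293 + 53) / 48 = -5.

irrigation = -5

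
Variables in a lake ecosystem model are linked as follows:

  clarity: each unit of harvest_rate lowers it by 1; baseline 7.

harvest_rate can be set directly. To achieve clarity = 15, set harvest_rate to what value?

Solve -harvest_rate + 7 = 15: harvest_rate = (15 - 7) / -1 = -8.

harvest_rate = -8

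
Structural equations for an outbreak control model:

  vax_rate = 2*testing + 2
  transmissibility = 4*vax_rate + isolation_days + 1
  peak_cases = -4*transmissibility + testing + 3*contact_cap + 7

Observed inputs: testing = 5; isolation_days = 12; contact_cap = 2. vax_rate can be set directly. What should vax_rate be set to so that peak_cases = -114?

vax_rate = 5

Intervening on vax_rate fixes its value directly, overriding its dependence on testing.
Substituting into the transmissibility equation gives transmissibility = 4*vax_rate + 13.
Substituting into the peak_cases equation gives peak_cases = -16*vax_rate - 34.
Solve -16*vax_rate - 34 = -114: vax_rate = (-114 + 34) / -16 = 5.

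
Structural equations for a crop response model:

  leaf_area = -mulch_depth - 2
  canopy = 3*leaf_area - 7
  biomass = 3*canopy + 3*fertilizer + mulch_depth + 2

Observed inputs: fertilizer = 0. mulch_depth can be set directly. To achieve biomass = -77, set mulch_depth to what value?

mulch_depth = 5

Substituting into the canopy equation gives canopy = -3*mulch_depth - 13.
So biomass = -8*mulch_depth - 37.
Solve -8*mulch_depth - 37 = -77: mulch_depth = (-77 + 37) / -8 = 5.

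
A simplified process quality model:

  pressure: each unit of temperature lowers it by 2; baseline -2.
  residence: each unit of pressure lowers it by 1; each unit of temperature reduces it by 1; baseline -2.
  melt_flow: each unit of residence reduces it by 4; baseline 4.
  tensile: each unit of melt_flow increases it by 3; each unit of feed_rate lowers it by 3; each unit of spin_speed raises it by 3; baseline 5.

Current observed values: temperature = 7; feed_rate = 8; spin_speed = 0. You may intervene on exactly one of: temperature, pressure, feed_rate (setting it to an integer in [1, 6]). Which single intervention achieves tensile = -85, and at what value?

Intervening on temperature: tensile = -12*temperature - 7. Reaching -85 requires temperature = 13/2, not an integer.
Intervening on pressure: tensile = 12*pressure + 101. Reaching -85 requires pressure = -31/2, not an integer.
Intervening on feed_rate: with other inputs at their observed values, tensile = -3*feed_rate - 67. Solving for -85 gives feed_rate = 6, within [1, 6].

set feed_rate = 6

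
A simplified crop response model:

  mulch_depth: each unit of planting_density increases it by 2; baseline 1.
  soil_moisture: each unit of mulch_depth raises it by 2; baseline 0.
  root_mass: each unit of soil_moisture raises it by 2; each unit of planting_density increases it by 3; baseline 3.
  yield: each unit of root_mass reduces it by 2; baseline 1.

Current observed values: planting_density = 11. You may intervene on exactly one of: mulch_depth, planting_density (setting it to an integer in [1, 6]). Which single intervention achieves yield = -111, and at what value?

set mulch_depth = 5

Intervening on mulch_depth: with other inputs at their observed values, yield = -8*mulch_depth - 71. Solving for -111 gives mulch_depth = 5, within [1, 6].
Intervening on planting_density: yield = -22*planting_density - 13. Reaching -111 requires planting_density = 49/11, not an integer.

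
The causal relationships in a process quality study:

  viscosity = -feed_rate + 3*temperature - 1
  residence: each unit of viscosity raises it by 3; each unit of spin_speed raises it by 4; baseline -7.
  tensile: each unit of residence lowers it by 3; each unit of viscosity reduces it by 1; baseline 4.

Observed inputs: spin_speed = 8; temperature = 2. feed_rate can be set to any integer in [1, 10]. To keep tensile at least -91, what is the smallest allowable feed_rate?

Substituting into the viscosity equation gives viscosity = -feed_rate + 5.
Substituting into the residence equation gives residence = -3*feed_rate + 40.
So tensile = 10*feed_rate - 121.
Require 10*feed_rate - 121 ≥ -91, so feed_rate ≥ 3.
The smallest integer in [1, 10] satisfying this is 3.

feed_rate = 3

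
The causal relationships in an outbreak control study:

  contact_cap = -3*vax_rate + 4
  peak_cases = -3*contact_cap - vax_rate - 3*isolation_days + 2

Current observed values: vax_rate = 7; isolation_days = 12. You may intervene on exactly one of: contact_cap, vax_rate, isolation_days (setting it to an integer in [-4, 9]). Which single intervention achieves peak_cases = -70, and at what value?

set vax_rate = -3

Intervening on contact_cap: peak_cases = -3*contact_cap - 41. Reaching -70 requires contact_cap = 29/3, not an integer.
Intervening on vax_rate: with other inputs at their observed values, peak_cases = 8*vax_rate - 46. Solving for -70 gives vax_rate = -3, within [-4, 9].
Intervening on isolation_days: peak_cases = -3*isolation_days + 46. Reaching -70 requires isolation_days = 116/3, not an integer.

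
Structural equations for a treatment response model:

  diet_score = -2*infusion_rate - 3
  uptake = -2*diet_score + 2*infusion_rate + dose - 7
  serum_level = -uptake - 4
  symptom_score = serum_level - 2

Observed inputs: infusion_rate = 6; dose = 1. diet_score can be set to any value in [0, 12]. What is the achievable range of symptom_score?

Intervening on diet_score fixes its value directly, overriding its dependence on infusion_rate.
Substituting into the uptake equation gives uptake = -2*diet_score + 6.
Substituting into the serum_level equation gives serum_level = 2*diet_score - 10.
Substituting into the symptom_score equation gives symptom_score = 2*diet_score - 12.
Linear in diet_score, so extremes are at the endpoints: diet_score = 0 gives symptom_score = -12; diet_score = 12 gives symptom_score = 12.

-12 to 12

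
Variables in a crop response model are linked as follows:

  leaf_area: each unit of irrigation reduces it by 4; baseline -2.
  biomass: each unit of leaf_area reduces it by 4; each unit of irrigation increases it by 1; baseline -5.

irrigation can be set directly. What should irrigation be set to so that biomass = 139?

Substituting into the biomass equation gives biomass = 17*irrigation + 3.
Solve 17*irrigation + 3 = 139: irrigation = (139 - 3) / 17 = 8.

irrigation = 8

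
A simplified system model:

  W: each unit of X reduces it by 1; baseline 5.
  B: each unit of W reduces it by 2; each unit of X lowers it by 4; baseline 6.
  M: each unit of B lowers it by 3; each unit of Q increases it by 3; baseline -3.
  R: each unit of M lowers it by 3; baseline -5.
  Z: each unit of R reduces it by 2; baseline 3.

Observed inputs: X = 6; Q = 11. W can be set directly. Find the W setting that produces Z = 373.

W = -4

Intervening on W fixes its value directly, overriding its dependence on X.
Substituting into the B equation gives B = -2*W - 18.
Substituting into the M equation gives M = 6*W + 84.
So R = -18*W - 257.
So Z = 36*W + 517.
Solve 36*W + 517 = 373: W = (373 - 517) / 36 = -4.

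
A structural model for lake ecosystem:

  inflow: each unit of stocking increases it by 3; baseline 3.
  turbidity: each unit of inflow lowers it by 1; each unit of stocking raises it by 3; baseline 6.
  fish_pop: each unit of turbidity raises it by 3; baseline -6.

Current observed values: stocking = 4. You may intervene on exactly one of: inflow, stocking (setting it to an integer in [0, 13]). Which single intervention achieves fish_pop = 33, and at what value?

set inflow = 5

Intervening on inflow: with other inputs at their observed values, fish_pop = -3*inflow + 48. Solving for 33 gives inflow = 5, within [0, 13].
Intervening on stocking: the paths from stocking to fish_pop cancel (net effect zero), leaving fish_pop = 3; 33 is unreachable this way.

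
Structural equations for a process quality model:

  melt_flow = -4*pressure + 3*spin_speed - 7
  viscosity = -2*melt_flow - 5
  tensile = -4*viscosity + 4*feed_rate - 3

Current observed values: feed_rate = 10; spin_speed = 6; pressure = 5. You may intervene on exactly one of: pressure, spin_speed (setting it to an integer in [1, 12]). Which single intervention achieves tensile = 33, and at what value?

set spin_speed = 8

Intervening on pressure: tensile = -32*pressure + 145. Reaching 33 requires pressure = 7/2, not an integer.
Intervening on spin_speed: with other inputs at their observed values, tensile = 24*spin_speed - 159. Solving for 33 gives spin_speed = 8, within [1, 12].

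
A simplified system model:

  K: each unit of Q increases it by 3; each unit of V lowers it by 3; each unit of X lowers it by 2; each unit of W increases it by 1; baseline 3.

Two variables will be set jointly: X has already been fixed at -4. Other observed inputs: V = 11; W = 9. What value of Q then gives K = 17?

With X held at -4:
Substituting into the K equation gives K = 3*Q - 13.
Solve 3*Q - 13 = 17: Q = (17 + 13) / 3 = 10.

Q = 10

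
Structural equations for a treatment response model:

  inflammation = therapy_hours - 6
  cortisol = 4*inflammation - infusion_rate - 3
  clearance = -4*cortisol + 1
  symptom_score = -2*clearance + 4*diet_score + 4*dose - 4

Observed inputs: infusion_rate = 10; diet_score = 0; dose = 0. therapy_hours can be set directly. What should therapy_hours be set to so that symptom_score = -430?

therapy_hours = -4

Substituting into the cortisol equation gives cortisol = 4*therapy_hours - 37.
Substituting into the clearance equation gives clearance = -16*therapy_hours + 149.
Substituting into the symptom_score equation gives symptom_score = 32*therapy_hours - 302.
Solve 32*therapy_hours - 302 = -430: therapy_hours = (-430 + 302) / 32 = -4.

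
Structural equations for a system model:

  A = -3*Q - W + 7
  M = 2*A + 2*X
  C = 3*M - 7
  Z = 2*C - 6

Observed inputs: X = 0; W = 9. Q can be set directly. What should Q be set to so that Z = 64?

Substituting into the A equation gives A = -3*Q - 2.
M becomes -6*Q - 4.
This gives C = -18*Q - 19.
Substituting into the Z equation gives Z = -36*Q - 44.
Solve -36*Q - 44 = 64: Q = (64 + 44) / -36 = -3.

Q = -3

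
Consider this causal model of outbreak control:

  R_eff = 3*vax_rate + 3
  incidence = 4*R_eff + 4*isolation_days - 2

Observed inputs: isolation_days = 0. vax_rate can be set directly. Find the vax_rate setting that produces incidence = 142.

Substituting into the incidence equation gives incidence = 12*vax_rate + 10.
Solve 12*vax_rate + 10 = 142: vax_rate = (142 - 10) / 12 = 11.

vax_rate = 11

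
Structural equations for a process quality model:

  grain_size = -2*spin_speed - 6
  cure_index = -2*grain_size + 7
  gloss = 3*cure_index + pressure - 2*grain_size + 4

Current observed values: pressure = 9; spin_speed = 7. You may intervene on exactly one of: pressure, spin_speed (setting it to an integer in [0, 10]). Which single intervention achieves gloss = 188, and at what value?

set pressure = 3

Intervening on pressure: with other inputs at their observed values, gloss = pressure + 185. Solving for 188 gives pressure = 3, within [0, 10].
Intervening on spin_speed: gloss = 16*spin_speed + 82. Reaching 188 requires spin_speed = 53/8, not an integer.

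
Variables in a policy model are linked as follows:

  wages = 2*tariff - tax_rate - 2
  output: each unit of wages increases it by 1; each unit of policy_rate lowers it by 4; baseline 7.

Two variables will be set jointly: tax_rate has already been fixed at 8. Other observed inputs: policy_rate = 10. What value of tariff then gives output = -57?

With tax_rate held at 8:
Substituting into the wages equation gives wages = 2*tariff - 10.
Substituting into the output equation gives output = 2*tariff - 43.
Solve 2*tariff - 43 = -57: tariff = (-57 + 43) / 2 = -7.

tariff = -7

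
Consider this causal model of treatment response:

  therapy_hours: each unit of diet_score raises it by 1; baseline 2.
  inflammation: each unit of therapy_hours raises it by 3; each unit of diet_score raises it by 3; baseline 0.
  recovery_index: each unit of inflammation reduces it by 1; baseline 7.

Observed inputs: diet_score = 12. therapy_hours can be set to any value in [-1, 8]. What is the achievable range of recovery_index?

Intervening on therapy_hours fixes its value directly, overriding its dependence on diet_score.
Substituting into the inflammation equation gives inflammation = 3*therapy_hours + 36.
Substituting into the recovery_index equation gives recovery_index = -3*therapy_hours - 29.
Linear in therapy_hours, so extremes are at the endpoints: therapy_hours = -1 gives recovery_index = -26; therapy_hours = 8 gives recovery_index = -53.

-53 to -26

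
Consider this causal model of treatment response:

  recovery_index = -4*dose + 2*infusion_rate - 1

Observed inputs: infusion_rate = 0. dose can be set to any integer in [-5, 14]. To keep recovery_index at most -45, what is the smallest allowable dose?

Substituting into the recovery_index equation gives recovery_index = -4*dose - 1.
Require -4*dose - 1 ≤ -45, so dose ≥ 11.
The smallest integer in [-5, 14] satisfying this is 11.

dose = 11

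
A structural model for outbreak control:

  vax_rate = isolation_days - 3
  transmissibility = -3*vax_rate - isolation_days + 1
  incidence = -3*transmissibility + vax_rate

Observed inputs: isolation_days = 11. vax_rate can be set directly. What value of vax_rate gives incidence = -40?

Intervening on vax_rate fixes its value directly, overriding its dependence on isolation_days.
Substituting into the transmissibility equation gives transmissibility = -3*vax_rate - 10.
incidence becomes 10*vax_rate + 30.
Solve 10*vax_rate + 30 = -40: vax_rate = (-40 - 30) / 10 = -7.

vax_rate = -7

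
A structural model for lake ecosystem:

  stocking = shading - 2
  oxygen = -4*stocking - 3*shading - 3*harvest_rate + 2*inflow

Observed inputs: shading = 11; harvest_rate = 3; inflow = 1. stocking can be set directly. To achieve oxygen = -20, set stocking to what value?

Intervening on stocking fixes its value directly, overriding its dependence on shading.
Substituting into the oxygen equation gives oxygen = -4*stocking - 40.
Solve -4*stocking - 40 = -20: stocking = (-20 + 40) / -4 = -5.

stocking = -5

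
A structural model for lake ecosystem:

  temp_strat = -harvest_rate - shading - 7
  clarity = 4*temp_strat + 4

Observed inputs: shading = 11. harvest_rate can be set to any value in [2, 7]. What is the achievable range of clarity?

Substituting into the temp_strat equation gives temp_strat = -harvest_rate - 18.
This gives clarity = -4*harvest_rate - 68.
Linear in harvest_rate, so extremes are at the endpoints: harvest_rate = 2 gives clarity = -76; harvest_rate = 7 gives clarity = -96.

-96 to -76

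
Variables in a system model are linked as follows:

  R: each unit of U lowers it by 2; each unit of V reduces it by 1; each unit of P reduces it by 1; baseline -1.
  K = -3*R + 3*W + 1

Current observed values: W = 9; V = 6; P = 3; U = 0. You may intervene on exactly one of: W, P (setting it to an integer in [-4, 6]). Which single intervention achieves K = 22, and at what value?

Intervening on W: with other inputs at their observed values, K = 3*W + 31. Solving for 22 gives W = -3, within [-4, 6].
Intervening on P: K = 3*P + 49. Reaching 22 requires P = -9, outside [-4, 6].

set W = -3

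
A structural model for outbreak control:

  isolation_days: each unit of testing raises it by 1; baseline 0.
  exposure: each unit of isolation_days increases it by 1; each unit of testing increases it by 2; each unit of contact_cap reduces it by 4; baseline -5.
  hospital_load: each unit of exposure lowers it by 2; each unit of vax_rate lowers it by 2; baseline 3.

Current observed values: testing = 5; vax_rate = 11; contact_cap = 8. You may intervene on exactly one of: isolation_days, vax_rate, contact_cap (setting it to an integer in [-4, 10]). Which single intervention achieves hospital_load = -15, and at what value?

Intervening on isolation_days: hospital_load = -2*isolation_days + 35. Reaching -15 requires isolation_days = 25, outside [-4, 10].
Intervening on vax_rate: hospital_load = -2*vax_rate + 47. Reaching -15 requires vax_rate = 31, outside [-4, 10].
Intervening on contact_cap: with other inputs at their observed values, hospital_load = 8*contact_cap - 39. Solving for -15 gives contact_cap = 3, within [-4, 10].

set contact_cap = 3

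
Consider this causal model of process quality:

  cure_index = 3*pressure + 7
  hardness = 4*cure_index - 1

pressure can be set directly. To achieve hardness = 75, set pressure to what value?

pressure = 4

Substituting into the hardness equation gives hardness = 12*pressure + 27.
Solve 12*pressure + 27 = 75: pressure = (75 - 27) / 12 = 4.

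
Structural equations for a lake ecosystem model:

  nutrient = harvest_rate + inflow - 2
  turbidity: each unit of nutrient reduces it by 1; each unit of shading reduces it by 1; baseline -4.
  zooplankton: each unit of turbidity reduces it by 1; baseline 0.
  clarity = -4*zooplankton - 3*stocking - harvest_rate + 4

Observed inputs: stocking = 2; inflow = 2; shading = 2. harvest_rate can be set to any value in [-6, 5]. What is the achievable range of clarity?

Substituting into the nutrient equation gives nutrient = harvest_rate.
Substituting into the turbidity equation gives turbidity = -harvest_rate - 6.
Substituting into the zooplankton equation gives zooplankton = harvest_rate + 6.
So clarity = -5*harvest_rate - 26.
Linear in harvest_rate, so extremes are at the endpoints: harvest_rate = -6 gives clarity = 4; harvest_rate = 5 gives clarity = -51.

-51 to 4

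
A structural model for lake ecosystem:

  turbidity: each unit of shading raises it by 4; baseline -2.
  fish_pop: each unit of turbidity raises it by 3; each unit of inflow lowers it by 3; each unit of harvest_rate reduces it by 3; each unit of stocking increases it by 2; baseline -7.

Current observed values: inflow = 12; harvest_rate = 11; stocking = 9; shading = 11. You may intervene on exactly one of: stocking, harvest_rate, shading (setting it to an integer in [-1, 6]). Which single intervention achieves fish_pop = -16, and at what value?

Intervening on stocking: fish_pop = 2*stocking + 50. Reaching -16 requires stocking = -33, outside [-1, 6].
Intervening on harvest_rate: fish_pop = -3*harvest_rate + 101. Reaching -16 requires harvest_rate = 39, outside [-1, 6].
Intervening on shading: with other inputs at their observed values, fish_pop = 12*shading - 64. Solving for -16 gives shading = 4, within [-1, 6].

set shading = 4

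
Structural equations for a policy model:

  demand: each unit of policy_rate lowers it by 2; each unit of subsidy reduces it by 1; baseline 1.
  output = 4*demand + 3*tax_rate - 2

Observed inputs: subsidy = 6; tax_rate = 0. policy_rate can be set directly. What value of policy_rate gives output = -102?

Substituting into the demand equation gives demand = -2*policy_rate - 5.
Substituting into the output equation gives output = -8*policy_rate - 22.
Solve -8*policy_rate - 22 = -102: policy_rate = (-102 + 22) / -8 = 10.

policy_rate = 10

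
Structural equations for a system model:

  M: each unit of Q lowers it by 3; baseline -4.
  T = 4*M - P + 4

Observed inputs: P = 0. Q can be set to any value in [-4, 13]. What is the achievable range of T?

-168 to 36

Substituting into the T equation gives T = -12*Q - 12.
Linear in Q, so extremes are at the endpoints: Q = -4 gives T = 36; Q = 13 gives T = -168.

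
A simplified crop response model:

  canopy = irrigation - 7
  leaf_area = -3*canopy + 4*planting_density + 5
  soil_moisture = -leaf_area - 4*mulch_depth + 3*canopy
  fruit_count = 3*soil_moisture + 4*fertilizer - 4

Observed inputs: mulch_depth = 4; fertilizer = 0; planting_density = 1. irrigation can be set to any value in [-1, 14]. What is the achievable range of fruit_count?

-223 to 47

Substituting into the leaf_area equation gives leaf_area = -3*irrigation + 30.
Substituting into the soil_moisture equation gives soil_moisture = 6*irrigation - 67.
So fruit_count = 18*irrigation - 205.
Linear in irrigation, so extremes are at the endpoints: irrigation = -1 gives fruit_count = -223; irrigation = 14 gives fruit_count = 47.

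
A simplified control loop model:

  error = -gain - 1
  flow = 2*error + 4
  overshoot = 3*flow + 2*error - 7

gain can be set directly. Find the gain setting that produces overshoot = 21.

gain = -3

Substituting into the flow equation gives flow = -2*gain + 2.
Substituting into the overshoot equation gives overshoot = -8*gain - 3.
Solve -8*gain - 3 = 21: gain = (21 + 3) / -8 = -3.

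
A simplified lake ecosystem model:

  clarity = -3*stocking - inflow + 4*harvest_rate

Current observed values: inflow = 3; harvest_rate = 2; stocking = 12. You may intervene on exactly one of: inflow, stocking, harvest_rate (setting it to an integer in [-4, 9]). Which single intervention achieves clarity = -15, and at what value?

Intervening on inflow: clarity = -inflow - 28. Reaching -15 requires inflow = -13, outside [-4, 9].
Intervening on stocking: clarity = -3*stocking + 5. Reaching -15 requires stocking = 20/3, not an integer.
Intervening on harvest_rate: with other inputs at their observed values, clarity = 4*harvest_rate - 39. Solving for -15 gives harvest_rate = 6, within [-4, 9].

set harvest_rate = 6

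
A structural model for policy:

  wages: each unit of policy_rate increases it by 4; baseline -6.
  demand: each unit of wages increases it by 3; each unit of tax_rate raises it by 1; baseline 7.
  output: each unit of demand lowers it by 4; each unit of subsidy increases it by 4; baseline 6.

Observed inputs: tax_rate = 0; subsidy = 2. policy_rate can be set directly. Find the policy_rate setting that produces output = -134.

policy_rate = 4

Substituting into the demand equation gives demand = 12*policy_rate - 11.
Substituting into the output equation gives output = -48*policy_rate + 58.
Solve -48*policy_rate + 58 = -134: policy_rate = (-134 - 58) / -48 = 4.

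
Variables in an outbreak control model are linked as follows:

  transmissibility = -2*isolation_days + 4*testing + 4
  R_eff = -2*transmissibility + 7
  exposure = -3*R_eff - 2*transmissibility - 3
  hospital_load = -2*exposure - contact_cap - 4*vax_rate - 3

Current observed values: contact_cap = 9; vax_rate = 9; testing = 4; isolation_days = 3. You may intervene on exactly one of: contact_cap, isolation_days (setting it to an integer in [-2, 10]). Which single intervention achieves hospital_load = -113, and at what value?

set contact_cap = 10

Intervening on contact_cap: with other inputs at their observed values, hospital_load = -contact_cap - 103. Solving for -113 gives contact_cap = 10, within [-2, 10].
Intervening on isolation_days: hospital_load = 16*isolation_days - 160. Reaching -113 requires isolation_days = 47/16, not an integer.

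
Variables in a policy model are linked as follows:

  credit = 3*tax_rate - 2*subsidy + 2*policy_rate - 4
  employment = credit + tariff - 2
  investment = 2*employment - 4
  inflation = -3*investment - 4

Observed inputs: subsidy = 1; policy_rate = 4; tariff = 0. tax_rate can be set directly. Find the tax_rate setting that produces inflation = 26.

Substituting into the credit equation gives credit = 3*tax_rate + 2.
So employment = 3*tax_rate.
investment becomes 6*tax_rate - 4.
So inflation = -18*tax_rate + 8.
Solve -18*tax_rate + 8 = 26: tax_rate = (26 - 8) / -18 = -1.

tax_rate = -1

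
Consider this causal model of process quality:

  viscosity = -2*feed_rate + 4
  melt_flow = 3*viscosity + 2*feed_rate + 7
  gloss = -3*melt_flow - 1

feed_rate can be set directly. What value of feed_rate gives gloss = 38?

Substituting into the melt_flow equation gives melt_flow = -4*feed_rate + 19.
gloss becomes 12*feed_rate - 58.
Solve 12*feed_rate - 58 = 38: feed_rate = (38 + 58) / 12 = 8.

feed_rate = 8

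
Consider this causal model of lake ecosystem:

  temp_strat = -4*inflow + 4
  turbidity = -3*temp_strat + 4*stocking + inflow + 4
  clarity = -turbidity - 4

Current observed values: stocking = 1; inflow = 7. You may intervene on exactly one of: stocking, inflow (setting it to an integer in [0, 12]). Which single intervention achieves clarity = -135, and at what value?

Intervening on stocking: with other inputs at their observed values, clarity = -4*stocking - 87. Solving for -135 gives stocking = 12, within [0, 12].
Intervening on inflow: clarity = -13*inflow. Reaching -135 requires inflow = 135/13, not an integer.

set stocking = 12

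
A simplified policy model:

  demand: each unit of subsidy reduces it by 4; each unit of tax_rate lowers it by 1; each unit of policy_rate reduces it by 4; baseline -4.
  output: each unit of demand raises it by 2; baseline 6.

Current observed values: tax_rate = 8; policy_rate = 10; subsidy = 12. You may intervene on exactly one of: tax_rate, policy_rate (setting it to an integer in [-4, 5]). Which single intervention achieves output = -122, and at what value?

set policy_rate = 1

Intervening on tax_rate: output = -2*tax_rate - 178. Reaching -122 requires tax_rate = -28, outside [-4, 5].
Intervening on policy_rate: with other inputs at their observed values, output = -8*policy_rate - 114. Solving for -122 gives policy_rate = 1, within [-4, 5].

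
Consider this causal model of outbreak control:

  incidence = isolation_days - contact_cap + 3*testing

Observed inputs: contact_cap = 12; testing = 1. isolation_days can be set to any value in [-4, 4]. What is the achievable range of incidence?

Substituting into the incidence equation gives incidence = isolation_days - 9.
Linear in isolation_days, so extremes are at the endpoints: isolation_days = -4 gives incidence = -13; isolation_days = 4 gives incidence = -5.

-13 to -5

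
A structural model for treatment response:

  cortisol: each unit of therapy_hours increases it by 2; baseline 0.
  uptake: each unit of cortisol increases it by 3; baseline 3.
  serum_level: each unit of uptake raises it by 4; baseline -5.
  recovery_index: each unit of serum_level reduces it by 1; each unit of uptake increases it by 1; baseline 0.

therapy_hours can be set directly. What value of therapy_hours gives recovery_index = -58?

therapy_hours = 3

Substituting into the uptake equation gives uptake = 6*therapy_hours + 3.
This gives serum_level = 24*therapy_hours + 7.
Substituting into the recovery_index equation gives recovery_index = -18*therapy_hours - 4.
Solve -18*therapy_hours - 4 = -58: therapy_hours = (-58 + 4) / -18 = 3.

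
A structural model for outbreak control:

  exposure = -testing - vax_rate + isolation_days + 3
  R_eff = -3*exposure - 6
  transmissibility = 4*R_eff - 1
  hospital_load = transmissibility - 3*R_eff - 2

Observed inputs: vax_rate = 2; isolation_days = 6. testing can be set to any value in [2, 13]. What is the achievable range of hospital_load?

-24 to 9

Substituting into the exposure equation gives exposure = -testing + 7.
R_eff becomes 3*testing - 27.
Substituting into the transmissibility equation gives transmissibility = 12*testing - 109.
This gives hospital_load = 3*testing - 30.
Linear in testing, so extremes are at the endpoints: testing = 2 gives hospital_load = -24; testing = 13 gives hospital_load = 9.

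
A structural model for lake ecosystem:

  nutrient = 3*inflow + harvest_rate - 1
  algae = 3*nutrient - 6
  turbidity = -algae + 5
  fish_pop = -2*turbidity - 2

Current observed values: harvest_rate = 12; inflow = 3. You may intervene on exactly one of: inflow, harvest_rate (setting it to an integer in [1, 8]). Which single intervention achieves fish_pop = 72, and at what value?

Intervening on inflow: fish_pop = 18*inflow + 42. Reaching 72 requires inflow = 5/3, not an integer.
Intervening on harvest_rate: with other inputs at their observed values, fish_pop = 6*harvest_rate + 24. Solving for 72 gives harvest_rate = 8, within [1, 8].

set harvest_rate = 8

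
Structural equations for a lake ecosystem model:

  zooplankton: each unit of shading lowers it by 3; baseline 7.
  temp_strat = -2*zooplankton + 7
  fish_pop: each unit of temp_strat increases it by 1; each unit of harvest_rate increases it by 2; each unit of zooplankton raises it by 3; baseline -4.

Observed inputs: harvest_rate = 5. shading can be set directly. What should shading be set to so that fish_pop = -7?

shading = 9

Substituting into the temp_strat equation gives temp_strat = 6*shading - 7.
Substituting into the fish_pop equation gives fish_pop = -3*shading + 20.
Solve -3*shading + 20 = -7: shading = (-7 - 20) / -3 = 9.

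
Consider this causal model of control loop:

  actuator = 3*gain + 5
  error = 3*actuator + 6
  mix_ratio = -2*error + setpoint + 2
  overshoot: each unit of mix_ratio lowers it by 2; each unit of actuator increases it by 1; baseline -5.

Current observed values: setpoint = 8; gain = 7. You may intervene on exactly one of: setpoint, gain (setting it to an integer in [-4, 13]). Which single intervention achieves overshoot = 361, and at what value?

Intervening on setpoint: with other inputs at their observed values, overshoot = -2*setpoint + 353. Solving for 361 gives setpoint = -4, within [-4, 13].
Intervening on gain: overshoot = 39*gain + 64. Reaching 361 requires gain = 99/13, not an integer.

set setpoint = -4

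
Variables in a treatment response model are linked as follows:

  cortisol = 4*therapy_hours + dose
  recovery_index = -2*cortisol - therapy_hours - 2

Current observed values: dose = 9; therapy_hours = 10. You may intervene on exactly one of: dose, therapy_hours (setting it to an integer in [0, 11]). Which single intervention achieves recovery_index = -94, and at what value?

set dose = 1

Intervening on dose: with other inputs at their observed values, recovery_index = -2*dose - 92. Solving for -94 gives dose = 1, within [0, 11].
Intervening on therapy_hours: recovery_index = -9*therapy_hours - 20. Reaching -94 requires therapy_hours = 74/9, not an integer.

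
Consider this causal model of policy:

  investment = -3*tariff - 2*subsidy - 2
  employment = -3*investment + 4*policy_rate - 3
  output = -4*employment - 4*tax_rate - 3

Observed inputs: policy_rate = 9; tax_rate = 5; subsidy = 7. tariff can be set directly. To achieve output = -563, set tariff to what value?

Substituting into the investment equation gives investment = -3*tariff - 16.
Substituting into the employment equation gives employment = 9*tariff + 81.
output becomes -36*tariff - 347.
Solve -36*tariff - 347 = -563: tariff = (-563 + 347) / -36 = 6.

tariff = 6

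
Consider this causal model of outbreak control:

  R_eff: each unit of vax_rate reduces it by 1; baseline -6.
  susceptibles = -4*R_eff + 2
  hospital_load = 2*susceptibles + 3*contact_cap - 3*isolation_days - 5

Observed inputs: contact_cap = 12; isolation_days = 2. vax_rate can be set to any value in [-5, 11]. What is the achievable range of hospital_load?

37 to 165

Substituting into the susceptibles equation gives susceptibles = 4*vax_rate + 26.
hospital_load becomes 8*vax_rate + 77.
Linear in vax_rate, so extremes are at the endpoints: vax_rate = -5 gives hospital_load = 37; vax_rate = 11 gives hospital_load = 165.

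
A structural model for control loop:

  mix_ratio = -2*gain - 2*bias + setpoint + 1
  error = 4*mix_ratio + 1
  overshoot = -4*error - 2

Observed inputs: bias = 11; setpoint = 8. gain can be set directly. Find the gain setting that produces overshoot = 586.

gain = 12

Substituting into the mix_ratio equation gives mix_ratio = -2*gain - 13.
Substituting into the error equation gives error = -8*gain - 51.
This gives overshoot = 32*gain + 202.
Solve 32*gain + 202 = 586: gain = (586 - 202) / 32 = 12.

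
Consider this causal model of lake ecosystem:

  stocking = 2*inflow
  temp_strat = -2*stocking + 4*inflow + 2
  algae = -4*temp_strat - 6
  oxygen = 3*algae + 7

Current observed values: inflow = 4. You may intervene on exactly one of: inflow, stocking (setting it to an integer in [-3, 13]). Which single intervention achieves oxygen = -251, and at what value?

set stocking = -1

Intervening on inflow: the paths from inflow to oxygen cancel (net effect zero), leaving oxygen = -35; -251 is unreachable this way.
Intervening on stocking: with other inputs at their observed values, oxygen = 24*stocking - 227. Solving for -251 gives stocking = -1, within [-3, 13].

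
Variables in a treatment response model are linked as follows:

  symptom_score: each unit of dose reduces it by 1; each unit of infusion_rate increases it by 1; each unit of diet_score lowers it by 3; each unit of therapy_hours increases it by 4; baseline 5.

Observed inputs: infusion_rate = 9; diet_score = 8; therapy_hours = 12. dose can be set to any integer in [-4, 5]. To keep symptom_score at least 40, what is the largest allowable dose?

dose = -2

Substituting into the symptom_score equation gives symptom_score = -dose + 38.
Require -dose + 38 ≥ 40, so dose ≤ -2.
The largest integer in [-4, 5] satisfying this is -2.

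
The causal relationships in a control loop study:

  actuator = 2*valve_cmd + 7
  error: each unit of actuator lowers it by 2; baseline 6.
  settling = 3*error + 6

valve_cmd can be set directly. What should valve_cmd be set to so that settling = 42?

valve_cmd = -5

Substituting into the error equation gives error = -4*valve_cmd - 8.
Substituting into the settling equation gives settling = -12*valve_cmd - 18.
Solve -12*valve_cmd - 18 = 42: valve_cmd = (42 + 18) / -12 = -5.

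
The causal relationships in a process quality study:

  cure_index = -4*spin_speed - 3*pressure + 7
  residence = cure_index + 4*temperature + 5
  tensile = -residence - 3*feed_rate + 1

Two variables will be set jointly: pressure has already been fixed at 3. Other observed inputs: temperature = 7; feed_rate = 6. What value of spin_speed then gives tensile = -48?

With pressure held at 3:
Substituting into the cure_index equation gives cure_index = -4*spin_speed - 2.
Substituting into the residence equation gives residence = -4*spin_speed + 31.
This gives tensile = 4*spin_speed - 48.
Solve 4*spin_speed - 48 = -48: spin_speed = (-48 + 48) / 4 = 0.

spin_speed = 0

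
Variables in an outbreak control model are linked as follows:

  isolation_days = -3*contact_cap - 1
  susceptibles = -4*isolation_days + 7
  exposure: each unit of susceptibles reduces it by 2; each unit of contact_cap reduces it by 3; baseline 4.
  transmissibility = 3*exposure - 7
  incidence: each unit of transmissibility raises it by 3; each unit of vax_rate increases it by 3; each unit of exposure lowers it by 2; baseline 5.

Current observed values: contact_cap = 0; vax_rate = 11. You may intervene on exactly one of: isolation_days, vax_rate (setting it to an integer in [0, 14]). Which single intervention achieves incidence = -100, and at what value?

set vax_rate = 14

Intervening on isolation_days: incidence = 56*isolation_days - 53. Reaching -100 requires isolation_days = -47/56, not an integer.
Intervening on vax_rate: with other inputs at their observed values, incidence = 3*vax_rate - 142. Solving for -100 gives vax_rate = 14, within [0, 14].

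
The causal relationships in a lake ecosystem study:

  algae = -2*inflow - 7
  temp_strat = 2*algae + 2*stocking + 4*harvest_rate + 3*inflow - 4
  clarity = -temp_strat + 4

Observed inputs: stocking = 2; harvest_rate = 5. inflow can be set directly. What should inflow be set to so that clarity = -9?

Substituting into the temp_strat equation gives temp_strat = -inflow + 6.
Substituting into the clarity equation gives clarity = inflow - 2.
Solve inflow - 2 = -9: inflow = (-9 + 2) / 1 = -7.

inflow = -7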